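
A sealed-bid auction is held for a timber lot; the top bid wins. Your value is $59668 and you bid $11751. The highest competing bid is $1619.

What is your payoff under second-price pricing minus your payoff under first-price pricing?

You have the highest bid, so you win under either rule.
Second-price: pay $1619 → payoff $58049.
First-price: pay your own bid $11751 → payoff $47917.
Difference = $58049 − ($47917) = $10132.

$10132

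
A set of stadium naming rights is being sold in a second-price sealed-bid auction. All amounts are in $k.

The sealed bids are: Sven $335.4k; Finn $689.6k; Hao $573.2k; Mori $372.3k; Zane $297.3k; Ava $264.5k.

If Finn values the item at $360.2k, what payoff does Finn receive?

−$213k

Highest bid: Finn at $689.6k, so Finn wins.
Second-highest bid: Hao at $573.2k — that is the price the winner pays.
Finn's payoff = value − price = $360.2k − $573.2k = −$213k.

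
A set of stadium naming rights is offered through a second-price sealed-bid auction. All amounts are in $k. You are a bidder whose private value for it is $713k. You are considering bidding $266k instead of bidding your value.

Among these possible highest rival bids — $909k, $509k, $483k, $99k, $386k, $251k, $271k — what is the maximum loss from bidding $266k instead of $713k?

$909k: same outcome either way → loss $0k.
$509k: truthful gives $204k, deviation gives $0k → loss $204k.
$483k: truthful gives $230k, deviation gives $0k → loss $230k.
$99k: same outcome either way → loss $0k.
$386k: truthful gives $327k, deviation gives $0k → loss $327k.
$251k: same outcome either way → loss $0k.
$271k: truthful gives $442k, deviation gives $0k → loss $442k.
Maximum loss: $442k.

$442k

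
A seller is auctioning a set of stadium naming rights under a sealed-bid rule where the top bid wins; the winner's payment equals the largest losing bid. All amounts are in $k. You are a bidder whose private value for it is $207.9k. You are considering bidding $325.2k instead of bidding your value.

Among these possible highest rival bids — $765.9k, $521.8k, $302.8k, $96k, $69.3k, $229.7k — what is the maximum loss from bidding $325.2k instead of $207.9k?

$765.9k: same outcome either way → loss $0k.
$521.8k: same outcome either way → loss $0k.
$302.8k: truthful gives $0k, deviation gives −$94.9k → loss $94.9k.
$96k: same outcome either way → loss $0k.
$69.3k: same outcome either way → loss $0k.
$229.7k: truthful gives $0k, deviation gives −$21.8k → loss $21.8k.
Maximum loss: $94.9k.

$94.9k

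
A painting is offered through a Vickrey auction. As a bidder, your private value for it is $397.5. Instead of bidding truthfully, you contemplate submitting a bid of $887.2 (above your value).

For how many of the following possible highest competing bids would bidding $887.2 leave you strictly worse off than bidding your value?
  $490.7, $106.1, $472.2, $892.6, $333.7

2

The deviation hurts exactly when the highest competing bid lies strictly between $397.5 and $887.2 — overbidding then wins at a price above your value.
$490.7: inside the interval → strictly worse (loss $93.2).
$106.1: below both → same outcome either way.
$472.2: inside the interval → strictly worse (loss $74.7).
$892.6: above both → same outcome either way.
$333.7: below both → same outcome either way.
Count: 2.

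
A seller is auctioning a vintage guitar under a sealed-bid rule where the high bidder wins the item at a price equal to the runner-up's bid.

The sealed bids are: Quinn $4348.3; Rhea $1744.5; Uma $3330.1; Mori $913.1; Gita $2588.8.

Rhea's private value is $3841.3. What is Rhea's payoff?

Highest bid: Quinn at $4348.3, so Quinn wins.
Second-highest bid: Uma at $3330.1 — that is the price the winner pays.
Rhea did not win, so Rhea pays nothing and receives nothing: payoff $0.

$0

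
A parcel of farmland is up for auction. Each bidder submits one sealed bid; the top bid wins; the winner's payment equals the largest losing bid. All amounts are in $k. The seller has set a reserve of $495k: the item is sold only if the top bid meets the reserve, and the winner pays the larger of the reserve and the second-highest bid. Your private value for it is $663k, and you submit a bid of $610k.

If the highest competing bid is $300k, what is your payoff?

Your bid $610k is the highest and exceeds the reserve.
Price = max(second-highest bid, reserve) = max($300k, $495k) = $495k.
Payoff = $663k − $495k = $168k.

$168k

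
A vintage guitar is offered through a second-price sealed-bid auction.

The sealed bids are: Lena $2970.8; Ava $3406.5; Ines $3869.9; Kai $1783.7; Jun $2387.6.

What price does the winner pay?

$3406.5

Highest bid: Ines at $3869.9, so Ines wins.
Second-highest bid: Ava at $3406.5 — that is the price the winner pays.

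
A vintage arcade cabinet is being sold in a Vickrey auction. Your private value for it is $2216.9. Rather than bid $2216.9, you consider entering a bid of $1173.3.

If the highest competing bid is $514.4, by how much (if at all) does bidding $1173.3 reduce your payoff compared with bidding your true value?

$0

Bidding your value $2216.9: you win (since $2216.9 > $514.4) and pay $514.4. Payoff $1702.5.
Bidding $1173.3: you win and pay $514.4. Payoff $2216.9 − $514.4 = $1702.5.
Difference = $1702.5 − $1702.5 = $0; both bids lead to the same outcome because the competing bid is below both your value and your alternative bid.
In a second-price auction your bid sets only whether you win, not what you pay, so bidding your true value is weakly dominant.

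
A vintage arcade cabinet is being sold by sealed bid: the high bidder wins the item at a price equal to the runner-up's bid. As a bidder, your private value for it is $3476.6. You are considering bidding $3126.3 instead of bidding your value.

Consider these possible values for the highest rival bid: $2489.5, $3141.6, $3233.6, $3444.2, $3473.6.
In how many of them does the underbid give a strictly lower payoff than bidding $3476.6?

4

The deviation hurts exactly when the highest competing bid lies strictly between $3126.3 and $3476.6 — underbidding then forfeits a profitable win.
$2489.5: below both → same outcome either way.
$3141.6: inside the interval → strictly worse (loss $335).
$3233.6: inside the interval → strictly worse (loss $243).
$3444.2: inside the interval → strictly worse (loss $32.4).
$3473.6: inside the interval → strictly worse (loss $3).
Count: 4.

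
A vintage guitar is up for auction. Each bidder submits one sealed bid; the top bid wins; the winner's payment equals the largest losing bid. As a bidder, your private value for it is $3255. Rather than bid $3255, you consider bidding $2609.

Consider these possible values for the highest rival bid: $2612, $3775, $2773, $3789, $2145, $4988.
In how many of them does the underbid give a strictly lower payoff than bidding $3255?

The deviation hurts exactly when the highest competing bid lies strictly between $2609 and $3255 — underbidding then forfeits a profitable win.
$2612: inside the interval → strictly worse (loss $643).
$3775: above both → same outcome either way.
$2773: inside the interval → strictly worse (loss $482).
$3789: above both → same outcome either way.
$2145: below both → same outcome either way.
$4988: above both → same outcome either way.
Count: 2.

2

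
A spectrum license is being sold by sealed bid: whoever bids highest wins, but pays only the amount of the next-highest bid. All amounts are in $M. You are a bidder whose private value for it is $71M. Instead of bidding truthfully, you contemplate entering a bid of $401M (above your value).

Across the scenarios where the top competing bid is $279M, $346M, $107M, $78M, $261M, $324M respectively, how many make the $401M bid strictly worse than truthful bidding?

The deviation hurts exactly when the highest competing bid lies strictly between $71M and $401M — overbidding then wins at a price above your value.
$279M: inside the interval → strictly worse (loss $208M).
$346M: inside the interval → strictly worse (loss $275M).
$107M: inside the interval → strictly worse (loss $36M).
$78M: inside the interval → strictly worse (loss $7M).
$261M: inside the interval → strictly worse (loss $190M).
$324M: inside the interval → strictly worse (loss $253M).
Count: 6.

6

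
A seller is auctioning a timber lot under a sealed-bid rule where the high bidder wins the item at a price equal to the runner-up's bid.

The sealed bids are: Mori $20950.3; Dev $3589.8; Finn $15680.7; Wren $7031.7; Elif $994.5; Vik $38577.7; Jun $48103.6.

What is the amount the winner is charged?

$38577.7

Highest bid: Jun at $48103.6, so Jun wins.
Second-highest bid: Vik at $38577.7 — that is the price the winner pays.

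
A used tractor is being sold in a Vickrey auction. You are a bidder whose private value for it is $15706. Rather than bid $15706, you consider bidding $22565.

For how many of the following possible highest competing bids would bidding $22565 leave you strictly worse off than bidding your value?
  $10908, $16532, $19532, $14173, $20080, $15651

The deviation hurts exactly when the highest competing bid lies strictly between $15706 and $22565 — overbidding then wins at a price above your value.
$10908: below both → same outcome either way.
$16532: inside the interval → strictly worse (loss $826).
$19532: inside the interval → strictly worse (loss $3826).
$14173: below both → same outcome either way.
$20080: inside the interval → strictly worse (loss $4374).
$15651: below both → same outcome either way.
Count: 3.

3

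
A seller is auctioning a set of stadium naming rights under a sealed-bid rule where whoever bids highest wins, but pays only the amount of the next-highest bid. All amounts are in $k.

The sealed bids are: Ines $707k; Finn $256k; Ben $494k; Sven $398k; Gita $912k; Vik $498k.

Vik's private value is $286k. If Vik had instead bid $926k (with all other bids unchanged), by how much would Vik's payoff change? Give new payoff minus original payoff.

The highest bid among the other bidders is $912k; Vik's bid doesn't change that.
Original bid $498k: Vik is not highest (top rival bid is $912k); payoff $0k.
Alternative bid $926k: Vik is highest, pays the top rival bid $912k; payoff $286k − $912k = −$626k.
Change in payoff = −$626k − ($0k) = −$626k.

−$626k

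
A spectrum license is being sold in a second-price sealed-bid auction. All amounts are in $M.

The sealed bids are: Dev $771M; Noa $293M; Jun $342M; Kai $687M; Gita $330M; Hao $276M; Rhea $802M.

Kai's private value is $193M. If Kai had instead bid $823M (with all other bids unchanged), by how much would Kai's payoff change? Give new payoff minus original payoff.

The highest bid among the other bidders is $802M; Kai's bid doesn't change that.
Original bid $687M: Kai is not highest (top rival bid is $802M); payoff $0M.
Alternative bid $823M: Kai is highest, pays the top rival bid $802M; payoff $193M − $802M = −$609M.
Change in payoff = −$609M − ($0M) = −$609M.

−$609M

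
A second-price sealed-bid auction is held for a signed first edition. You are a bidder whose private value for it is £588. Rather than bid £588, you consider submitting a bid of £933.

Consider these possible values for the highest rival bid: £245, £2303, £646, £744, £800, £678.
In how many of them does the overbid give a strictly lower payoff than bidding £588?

The deviation hurts exactly when the highest competing bid lies strictly between £588 and £933 — overbidding then wins at a price above your value.
£245: below both → same outcome either way.
£2303: above both → same outcome either way.
£646: inside the interval → strictly worse (loss £58).
£744: inside the interval → strictly worse (loss £156).
£800: inside the interval → strictly worse (loss £212).
£678: inside the interval → strictly worse (loss £90).
Count: 4.

4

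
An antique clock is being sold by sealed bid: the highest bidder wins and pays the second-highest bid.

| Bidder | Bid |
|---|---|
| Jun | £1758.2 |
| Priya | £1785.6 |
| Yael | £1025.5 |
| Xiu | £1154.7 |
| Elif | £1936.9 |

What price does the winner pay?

£1785.6

Highest bid: Elif at £1936.9, so Elif wins.
Second-highest bid: Priya at £1785.6 — that is the price the winner pays.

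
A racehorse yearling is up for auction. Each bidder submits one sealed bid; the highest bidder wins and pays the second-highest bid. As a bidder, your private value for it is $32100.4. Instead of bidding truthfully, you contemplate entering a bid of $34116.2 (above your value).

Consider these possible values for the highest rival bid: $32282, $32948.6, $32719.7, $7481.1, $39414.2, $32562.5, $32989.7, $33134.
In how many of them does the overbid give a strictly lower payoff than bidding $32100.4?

6

The deviation hurts exactly when the highest competing bid lies strictly between $32100.4 and $34116.2 — overbidding then wins at a price above your value.
$32282: inside the interval → strictly worse (loss $181.6).
$32948.6: inside the interval → strictly worse (loss $848.2).
$32719.7: inside the interval → strictly worse (loss $619.3).
$7481.1: below both → same outcome either way.
$39414.2: above both → same outcome either way.
$32562.5: inside the interval → strictly worse (loss $462.1).
$32989.7: inside the interval → strictly worse (loss $889.3).
$33134: inside the interval → strictly worse (loss $1033.6).
Count: 6.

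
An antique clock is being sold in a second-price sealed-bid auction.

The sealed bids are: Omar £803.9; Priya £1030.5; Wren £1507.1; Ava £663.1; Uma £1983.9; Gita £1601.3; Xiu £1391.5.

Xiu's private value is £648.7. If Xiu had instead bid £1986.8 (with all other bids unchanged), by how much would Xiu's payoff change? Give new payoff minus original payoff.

−£1335.2

The highest bid among the other bidders is £1983.9; Xiu's bid doesn't change that.
Original bid £1391.5: Xiu is not highest (top rival bid is £1983.9); payoff £0.
Alternative bid £1986.8: Xiu is highest, pays the top rival bid £1983.9; payoff £648.7 − £1983.9 = −£1335.2.
Change in payoff = −£1335.2 − (£0) = −£1335.2.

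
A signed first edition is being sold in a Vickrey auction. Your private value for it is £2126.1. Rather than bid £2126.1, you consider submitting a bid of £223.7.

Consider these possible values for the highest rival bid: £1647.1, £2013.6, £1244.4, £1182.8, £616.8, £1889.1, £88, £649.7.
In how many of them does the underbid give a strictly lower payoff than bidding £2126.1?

7

The deviation hurts exactly when the highest competing bid lies strictly between £223.7 and £2126.1 — underbidding then forfeits a profitable win.
£1647.1: inside the interval → strictly worse (loss £479).
£2013.6: inside the interval → strictly worse (loss £112.5).
£1244.4: inside the interval → strictly worse (loss £881.7).
£1182.8: inside the interval → strictly worse (loss £943.3).
£616.8: inside the interval → strictly worse (loss £1509.3).
£1889.1: inside the interval → strictly worse (loss £237).
£88: below both → same outcome either way.
£649.7: inside the interval → strictly worse (loss £1476.4).
Count: 7.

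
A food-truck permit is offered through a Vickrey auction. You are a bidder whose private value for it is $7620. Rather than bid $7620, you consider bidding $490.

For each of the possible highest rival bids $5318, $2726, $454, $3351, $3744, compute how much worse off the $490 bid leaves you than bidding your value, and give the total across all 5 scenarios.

The deviation costs you only when the competing bid falls strictly between $490 and $7620; elsewhere both bids give the same outcome.
$5318: truthful payoff $2302, deviation payoff $0 → loss $2302.
$2726: truthful payoff $4894, deviation payoff $0 → loss $4894.
$454: outcomes coincide → loss $0.
$3351: truthful payoff $4269, deviation payoff $0 → loss $4269.
$3744: truthful payoff $3876, deviation payoff $0 → loss $3876.
Total loss = $2302 + $4894 + $4269 + $3876 = $15341.
Truthful bidding weakly dominates here: raising your bid can only win items priced above your value, and lowering it can only forfeit items priced below.

$15341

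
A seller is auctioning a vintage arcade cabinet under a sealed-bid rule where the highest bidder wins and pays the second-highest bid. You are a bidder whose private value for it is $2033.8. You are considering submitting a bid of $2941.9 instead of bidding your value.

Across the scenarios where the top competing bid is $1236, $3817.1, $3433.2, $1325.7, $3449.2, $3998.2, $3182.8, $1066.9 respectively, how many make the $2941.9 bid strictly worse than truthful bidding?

The deviation hurts exactly when the highest competing bid lies strictly between $2033.8 and $2941.9 — overbidding then wins at a price above your value.
$1236: below both → same outcome either way.
$3817.1: above both → same outcome either way.
$3433.2: above both → same outcome either way.
$1325.7: below both → same outcome either way.
$3449.2: above both → same outcome either way.
$3998.2: above both → same outcome either way.
$3182.8: above both → same outcome either way.
$1066.9: below both → same outcome either way.
Count: 0.

0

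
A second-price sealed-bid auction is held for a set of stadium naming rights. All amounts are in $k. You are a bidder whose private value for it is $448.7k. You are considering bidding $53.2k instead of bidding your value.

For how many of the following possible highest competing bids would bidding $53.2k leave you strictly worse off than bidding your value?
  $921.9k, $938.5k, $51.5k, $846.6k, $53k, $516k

The deviation hurts exactly when the highest competing bid lies strictly between $53.2k and $448.7k — underbidding then forfeits a profitable win.
$921.9k: above both → same outcome either way.
$938.5k: above both → same outcome either way.
$51.5k: below both → same outcome either way.
$846.6k: above both → same outcome either way.
$53k: below both → same outcome either way.
$516k: above both → same outcome either way.
Count: 0.

0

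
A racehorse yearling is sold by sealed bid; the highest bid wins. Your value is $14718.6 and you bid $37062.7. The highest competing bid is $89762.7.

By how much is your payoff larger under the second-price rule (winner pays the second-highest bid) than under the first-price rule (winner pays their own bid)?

$0

Your bid $37062.7 is below $89762.7, so you lose under either rule.
Payoff is $0 in both cases; difference = $0.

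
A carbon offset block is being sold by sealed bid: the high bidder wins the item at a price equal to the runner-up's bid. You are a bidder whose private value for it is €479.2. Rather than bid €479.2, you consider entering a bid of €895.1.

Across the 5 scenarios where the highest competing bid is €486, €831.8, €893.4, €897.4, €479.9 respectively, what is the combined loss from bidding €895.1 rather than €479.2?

€774.3

The deviation costs you only when the competing bid falls strictly between €479.2 and €895.1; elsewhere both bids give the same outcome.
€486: truthful payoff €0, deviation payoff −€6.8 → loss €6.8.
€831.8: truthful payoff €0, deviation payoff −€352.6 → loss €352.6.
€893.4: truthful payoff €0, deviation payoff −€414.2 → loss €414.2.
€897.4: outcomes coincide → loss €0.
€479.9: truthful payoff €0, deviation payoff −€0.7 → loss €0.7.
Total loss = €6.8 + €352.6 + €414.2 + €0.7 = €774.3.
In a second-price auction your bid sets only whether you win, not what you pay, so bidding your true value is weakly dominant.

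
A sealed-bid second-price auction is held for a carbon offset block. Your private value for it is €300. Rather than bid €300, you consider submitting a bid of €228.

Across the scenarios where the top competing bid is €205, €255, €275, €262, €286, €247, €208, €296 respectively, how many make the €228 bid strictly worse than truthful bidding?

The deviation hurts exactly when the highest competing bid lies strictly between €228 and €300 — underbidding then forfeits a profitable win.
€205: below both → same outcome either way.
€255: inside the interval → strictly worse (loss €45).
€275: inside the interval → strictly worse (loss €25).
€262: inside the interval → strictly worse (loss €38).
€286: inside the interval → strictly worse (loss €14).
€247: inside the interval → strictly worse (loss €53).
€208: below both → same outcome either way.
€296: inside the interval → strictly worse (loss €4).
Count: 6.

6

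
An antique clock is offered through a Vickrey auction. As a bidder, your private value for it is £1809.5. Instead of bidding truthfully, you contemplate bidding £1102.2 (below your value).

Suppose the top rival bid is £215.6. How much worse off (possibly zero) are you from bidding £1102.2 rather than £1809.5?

Bidding your value £1809.5: you win (since £1809.5 > £215.6) and pay £215.6. Payoff £1593.9.
Bidding £1102.2: you win and pay £215.6. Payoff £1809.5 − £215.6 = £1593.9.
Difference = £1593.9 − £1593.9 = £0; both bids lead to the same outcome because the competing bid is below both your value and your alternative bid.

£0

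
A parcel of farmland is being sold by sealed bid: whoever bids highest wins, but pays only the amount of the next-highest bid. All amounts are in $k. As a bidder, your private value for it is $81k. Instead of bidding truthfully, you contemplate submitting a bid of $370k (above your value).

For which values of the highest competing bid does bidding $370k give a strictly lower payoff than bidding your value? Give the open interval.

($81k, $370k)

If the competing bid is below $81k, both bids win at the same price — no difference.
If it is above $370k, both bids lose — no difference.
If it lies strictly between $81k and $370k, bidding your value loses (payoff 0) while bidding $370k wins at a price above your value (payoff negative).
So the deviation strictly hurts on the open interval ($81k, $370k).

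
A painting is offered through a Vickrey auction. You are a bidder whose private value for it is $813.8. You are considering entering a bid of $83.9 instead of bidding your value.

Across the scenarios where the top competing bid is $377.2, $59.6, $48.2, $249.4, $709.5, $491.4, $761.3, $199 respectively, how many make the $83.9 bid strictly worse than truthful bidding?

The deviation hurts exactly when the highest competing bid lies strictly between $83.9 and $813.8 — underbidding then forfeits a profitable win.
$377.2: inside the interval → strictly worse (loss $436.6).
$59.6: below both → same outcome either way.
$48.2: below both → same outcome either way.
$249.4: inside the interval → strictly worse (loss $564.4).
$709.5: inside the interval → strictly worse (loss $104.3).
$491.4: inside the interval → strictly worse (loss $322.4).
$761.3: inside the interval → strictly worse (loss $52.5).
$199: inside the interval → strictly worse (loss $614.8).
Count: 6.

6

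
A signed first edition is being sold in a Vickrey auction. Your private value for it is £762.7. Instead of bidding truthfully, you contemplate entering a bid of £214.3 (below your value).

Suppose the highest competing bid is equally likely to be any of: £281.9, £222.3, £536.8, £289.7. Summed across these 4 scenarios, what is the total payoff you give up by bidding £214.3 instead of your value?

£1720.1

The deviation costs you only when the competing bid falls strictly between £214.3 and £762.7; elsewhere both bids give the same outcome.
£281.9: truthful payoff £480.8, deviation payoff £0 → loss £480.8.
£222.3: truthful payoff £540.4, deviation payoff £0 → loss £540.4.
£536.8: truthful payoff £225.9, deviation payoff £0 → loss £225.9.
£289.7: truthful payoff £473, deviation payoff £0 → loss £473.
Total loss = £480.8 + £540.4 + £225.9 + £473 = £1720.1.
Because the price is fixed by the runner-up's bid, deviating from your value can only change a good outcome into a bad one — never the reverse.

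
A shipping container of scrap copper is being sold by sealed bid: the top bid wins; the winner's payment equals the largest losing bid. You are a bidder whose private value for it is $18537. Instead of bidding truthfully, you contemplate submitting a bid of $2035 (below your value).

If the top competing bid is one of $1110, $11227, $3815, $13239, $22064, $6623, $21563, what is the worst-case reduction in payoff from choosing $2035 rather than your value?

$1110: same outcome either way → loss $0.
$11227: truthful gives $7310, deviation gives $0 → loss $7310.
$3815: truthful gives $14722, deviation gives $0 → loss $14722.
$13239: truthful gives $5298, deviation gives $0 → loss $5298.
$22064: same outcome either way → loss $0.
$6623: truthful gives $11914, deviation gives $0 → loss $11914.
$21563: same outcome either way → loss $0.
Maximum loss: $14722.

$14722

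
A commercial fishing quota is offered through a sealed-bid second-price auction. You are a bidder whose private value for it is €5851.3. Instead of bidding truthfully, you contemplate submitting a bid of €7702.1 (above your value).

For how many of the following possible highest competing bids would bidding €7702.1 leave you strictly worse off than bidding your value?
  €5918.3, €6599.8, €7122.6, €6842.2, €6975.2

The deviation hurts exactly when the highest competing bid lies strictly between €5851.3 and €7702.1 — overbidding then wins at a price above your value.
€5918.3: inside the interval → strictly worse (loss €67).
€6599.8: inside the interval → strictly worse (loss €748.5).
€7122.6: inside the interval → strictly worse (loss €1271.3).
€6842.2: inside the interval → strictly worse (loss €990.9).
€6975.2: inside the interval → strictly worse (loss €1123.9).
Count: 5.

5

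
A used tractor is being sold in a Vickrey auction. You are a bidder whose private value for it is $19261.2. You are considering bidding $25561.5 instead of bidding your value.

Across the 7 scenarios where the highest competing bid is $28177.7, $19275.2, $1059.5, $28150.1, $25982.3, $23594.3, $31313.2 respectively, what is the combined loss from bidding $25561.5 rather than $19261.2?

The deviation costs you only when the competing bid falls strictly between $19261.2 and $25561.5; elsewhere both bids give the same outcome.
$28177.7: outcomes coincide → loss $0.
$19275.2: truthful payoff $0, deviation payoff −$14 → loss $14.
$1059.5: outcomes coincide → loss $0.
$28150.1: outcomes coincide → loss $0.
$25982.3: outcomes coincide → loss $0.
$23594.3: truthful payoff $0, deviation payoff −$4333.1 → loss $4333.1.
$31313.2: outcomes coincide → loss $0.
Total loss = $14 + $4333.1 = $4347.1.

$4347.1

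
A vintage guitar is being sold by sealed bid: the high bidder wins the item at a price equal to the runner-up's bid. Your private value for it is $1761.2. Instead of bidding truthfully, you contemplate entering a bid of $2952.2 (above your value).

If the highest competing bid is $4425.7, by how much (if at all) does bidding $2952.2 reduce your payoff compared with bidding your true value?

$0

Bidding your value $1761.2: you lose (since $1761.2 < $4425.7). Payoff $0.
Bidding $2952.2: you lose. Payoff $0.
Difference = $0 − $0 = $0; both bids lead to the same outcome because the competing bid is above both your value and your alternative bid.
In a second-price auction your bid sets only whether you win, not what you pay, so bidding your true value is weakly dominant.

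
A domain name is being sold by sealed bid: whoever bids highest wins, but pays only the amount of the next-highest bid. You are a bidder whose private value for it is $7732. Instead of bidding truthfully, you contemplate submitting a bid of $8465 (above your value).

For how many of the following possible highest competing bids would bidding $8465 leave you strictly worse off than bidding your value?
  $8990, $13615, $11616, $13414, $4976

0

The deviation hurts exactly when the highest competing bid lies strictly between $7732 and $8465 — overbidding then wins at a price above your value.
$8990: above both → same outcome either way.
$13615: above both → same outcome either way.
$11616: above both → same outcome either way.
$13414: above both → same outcome either way.
$4976: below both → same outcome either way.
Count: 0.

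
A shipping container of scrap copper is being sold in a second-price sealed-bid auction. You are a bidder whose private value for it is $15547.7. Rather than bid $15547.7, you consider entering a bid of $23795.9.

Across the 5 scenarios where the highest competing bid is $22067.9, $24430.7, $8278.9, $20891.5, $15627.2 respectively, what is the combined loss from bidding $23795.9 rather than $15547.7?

$11943.5

The deviation costs you only when the competing bid falls strictly between $15547.7 and $23795.9; elsewhere both bids give the same outcome.
$22067.9: truthful payoff $0, deviation payoff −$6520.2 → loss $6520.2.
$24430.7: outcomes coincide → loss $0.
$8278.9: outcomes coincide → loss $0.
$20891.5: truthful payoff $0, deviation payoff −$5343.8 → loss $5343.8.
$15627.2: truthful payoff $0, deviation payoff −$79.5 → loss $79.5.
Total loss = $6520.2 + $5343.8 + $79.5 = $11943.5.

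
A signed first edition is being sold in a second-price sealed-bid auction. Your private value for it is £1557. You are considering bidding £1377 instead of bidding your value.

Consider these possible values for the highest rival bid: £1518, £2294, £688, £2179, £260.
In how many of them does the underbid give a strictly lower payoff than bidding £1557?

1

The deviation hurts exactly when the highest competing bid lies strictly between £1377 and £1557 — underbidding then forfeits a profitable win.
£1518: inside the interval → strictly worse (loss £39).
£2294: above both → same outcome either way.
£688: below both → same outcome either way.
£2179: above both → same outcome either way.
£260: below both → same outcome either way.
Count: 1.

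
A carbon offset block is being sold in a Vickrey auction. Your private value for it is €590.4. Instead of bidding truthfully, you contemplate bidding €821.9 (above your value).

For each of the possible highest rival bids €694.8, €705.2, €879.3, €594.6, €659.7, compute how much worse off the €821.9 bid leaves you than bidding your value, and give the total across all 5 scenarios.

The deviation costs you only when the competing bid falls strictly between €590.4 and €821.9; elsewhere both bids give the same outcome.
€694.8: truthful payoff €0, deviation payoff −€104.4 → loss €104.4.
€705.2: truthful payoff €0, deviation payoff −€114.8 → loss €114.8.
€879.3: outcomes coincide → loss €0.
€594.6: truthful payoff €0, deviation payoff −€4.2 → loss €4.2.
€659.7: truthful payoff €0, deviation payoff −€69.3 → loss €69.3.
Total loss = €104.4 + €114.8 + €4.2 + €69.3 = €292.7.

€292.7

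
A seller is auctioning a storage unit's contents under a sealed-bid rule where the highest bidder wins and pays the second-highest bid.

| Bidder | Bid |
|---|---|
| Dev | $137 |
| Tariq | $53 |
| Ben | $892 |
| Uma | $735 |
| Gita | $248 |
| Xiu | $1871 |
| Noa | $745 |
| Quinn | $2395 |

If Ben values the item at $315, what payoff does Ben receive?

Highest bid: Quinn at $2395, so Quinn wins.
Second-highest bid: Xiu at $1871 — that is the price the winner pays.
Ben did not win, so Ben pays nothing and receives nothing: payoff $0.

$0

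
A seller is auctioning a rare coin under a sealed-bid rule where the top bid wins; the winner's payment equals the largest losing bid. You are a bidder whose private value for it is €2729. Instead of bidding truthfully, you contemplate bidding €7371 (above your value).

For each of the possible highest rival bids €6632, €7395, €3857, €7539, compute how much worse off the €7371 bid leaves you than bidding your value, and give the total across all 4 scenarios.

€5031

The deviation costs you only when the competing bid falls strictly between €2729 and €7371; elsewhere both bids give the same outcome.
€6632: truthful payoff €0, deviation payoff −€3903 → loss €3903.
€7395: outcomes coincide → loss €0.
€3857: truthful payoff €0, deviation payoff −€1128 → loss €1128.
€7539: outcomes coincide → loss €0.
Total loss = €3903 + €1128 = €5031.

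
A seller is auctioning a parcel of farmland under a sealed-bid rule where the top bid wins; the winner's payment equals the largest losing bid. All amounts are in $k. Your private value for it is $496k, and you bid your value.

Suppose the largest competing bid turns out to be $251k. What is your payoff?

$245k

Your bid $496k exceeds the highest competing bid $251k, so you win.
In a second-price auction the winner pays the second-highest bid, $251k.
Payoff = value − price = $496k − $251k = $245k.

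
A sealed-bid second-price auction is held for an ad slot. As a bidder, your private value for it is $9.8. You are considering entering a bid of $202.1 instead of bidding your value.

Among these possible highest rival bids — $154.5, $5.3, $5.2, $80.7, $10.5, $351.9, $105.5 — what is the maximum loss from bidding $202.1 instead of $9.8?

$144.7

$154.5: truthful gives $0, deviation gives −$144.7 → loss $144.7.
$5.3: same outcome either way → loss $0.
$5.2: same outcome either way → loss $0.
$80.7: truthful gives $0, deviation gives −$70.9 → loss $70.9.
$10.5: truthful gives $0, deviation gives −$0.7 → loss $0.7.
$351.9: same outcome either way → loss $0.
$105.5: truthful gives $0, deviation gives −$95.7 → loss $95.7.
Maximum loss: $144.7.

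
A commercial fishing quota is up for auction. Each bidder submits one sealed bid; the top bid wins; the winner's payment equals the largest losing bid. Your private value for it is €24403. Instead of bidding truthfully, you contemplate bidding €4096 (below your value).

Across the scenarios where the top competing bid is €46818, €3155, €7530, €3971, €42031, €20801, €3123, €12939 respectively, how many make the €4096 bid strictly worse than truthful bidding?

The deviation hurts exactly when the highest competing bid lies strictly between €4096 and €24403 — underbidding then forfeits a profitable win.
€46818: above both → same outcome either way.
€3155: below both → same outcome either way.
€7530: inside the interval → strictly worse (loss €16873).
€3971: below both → same outcome either way.
€42031: above both → same outcome either way.
€20801: inside the interval → strictly worse (loss €3602).
€3123: below both → same outcome either way.
€12939: inside the interval → strictly worse (loss €11464).
Count: 3.

3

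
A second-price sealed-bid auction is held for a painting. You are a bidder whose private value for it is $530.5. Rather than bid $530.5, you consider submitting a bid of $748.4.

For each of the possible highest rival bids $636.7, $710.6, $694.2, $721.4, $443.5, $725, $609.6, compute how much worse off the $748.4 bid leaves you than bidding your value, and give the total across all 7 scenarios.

The deviation costs you only when the competing bid falls strictly between $530.5 and $748.4; elsewhere both bids give the same outcome.
$636.7: truthful payoff $0, deviation payoff −$106.2 → loss $106.2.
$710.6: truthful payoff $0, deviation payoff −$180.1 → loss $180.1.
$694.2: truthful payoff $0, deviation payoff −$163.7 → loss $163.7.
$721.4: truthful payoff $0, deviation payoff −$190.9 → loss $190.9.
$443.5: outcomes coincide → loss $0.
$725: truthful payoff $0, deviation payoff −$194.5 → loss $194.5.
$609.6: truthful payoff $0, deviation payoff −$79.1 → loss $79.1.
Total loss = $106.2 + $180.1 + $163.7 + $190.9 + $194.5 + $79.1 = $914.5.

$914.5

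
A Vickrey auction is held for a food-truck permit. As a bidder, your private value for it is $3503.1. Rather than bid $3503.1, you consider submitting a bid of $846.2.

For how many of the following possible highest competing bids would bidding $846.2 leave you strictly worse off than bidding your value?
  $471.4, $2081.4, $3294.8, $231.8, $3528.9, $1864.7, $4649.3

3

The deviation hurts exactly when the highest competing bid lies strictly between $846.2 and $3503.1 — underbidding then forfeits a profitable win.
$471.4: below both → same outcome either way.
$2081.4: inside the interval → strictly worse (loss $1421.7).
$3294.8: inside the interval → strictly worse (loss $208.3).
$231.8: below both → same outcome either way.
$3528.9: above both → same outcome either way.
$1864.7: inside the interval → strictly worse (loss $1638.4).
$4649.3: above both → same outcome either way.
Count: 3.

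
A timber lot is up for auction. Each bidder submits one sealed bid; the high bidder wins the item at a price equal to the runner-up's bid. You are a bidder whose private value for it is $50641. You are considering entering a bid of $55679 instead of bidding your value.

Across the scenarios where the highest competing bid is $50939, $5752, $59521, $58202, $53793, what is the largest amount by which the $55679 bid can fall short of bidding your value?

$3152

$50939: truthful gives $0, deviation gives −$298 → loss $298.
$5752: same outcome either way → loss $0.
$59521: same outcome either way → loss $0.
$58202: same outcome either way → loss $0.
$53793: truthful gives $0, deviation gives −$3152 → loss $3152.
Maximum loss: $3152.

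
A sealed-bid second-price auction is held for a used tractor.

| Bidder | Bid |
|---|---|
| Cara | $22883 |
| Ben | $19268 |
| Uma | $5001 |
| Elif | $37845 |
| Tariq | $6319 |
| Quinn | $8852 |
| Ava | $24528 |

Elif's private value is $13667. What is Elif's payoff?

Highest bid: Elif at $37845, so Elif wins.
Second-highest bid: Ava at $24528 — that is the price the winner pays.
Elif's payoff = value − price = $13667 − $24528 = −$10861.

−$10861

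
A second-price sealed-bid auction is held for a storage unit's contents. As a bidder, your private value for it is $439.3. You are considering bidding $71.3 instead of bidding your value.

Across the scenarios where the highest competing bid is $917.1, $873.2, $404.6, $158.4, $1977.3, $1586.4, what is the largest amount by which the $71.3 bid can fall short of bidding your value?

$917.1: same outcome either way → loss $0.
$873.2: same outcome either way → loss $0.
$404.6: truthful gives $34.7, deviation gives $0 → loss $34.7.
$158.4: truthful gives $280.9, deviation gives $0 → loss $280.9.
$1977.3: same outcome either way → loss $0.
$1586.4: same outcome either way → loss $0.
Maximum loss: $280.9.

$280.9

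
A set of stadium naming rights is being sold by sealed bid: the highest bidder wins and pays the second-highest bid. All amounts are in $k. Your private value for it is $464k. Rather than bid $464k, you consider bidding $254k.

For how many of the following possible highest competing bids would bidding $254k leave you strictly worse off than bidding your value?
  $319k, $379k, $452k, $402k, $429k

5

The deviation hurts exactly when the highest competing bid lies strictly between $254k and $464k — underbidding then forfeits a profitable win.
$319k: inside the interval → strictly worse (loss $145k).
$379k: inside the interval → strictly worse (loss $85k).
$452k: inside the interval → strictly worse (loss $12k).
$402k: inside the interval → strictly worse (loss $62k).
$429k: inside the interval → strictly worse (loss $35k).
Count: 5.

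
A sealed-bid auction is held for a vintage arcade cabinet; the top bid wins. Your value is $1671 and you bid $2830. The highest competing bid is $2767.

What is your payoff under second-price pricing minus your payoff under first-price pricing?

You have the highest bid, so you win under either rule.
Second-price: pay $2767 → payoff −$1096.
First-price: pay your own bid $2830 → payoff −$1159.
Difference = −$1096 − (−$1159) = $63.

$63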